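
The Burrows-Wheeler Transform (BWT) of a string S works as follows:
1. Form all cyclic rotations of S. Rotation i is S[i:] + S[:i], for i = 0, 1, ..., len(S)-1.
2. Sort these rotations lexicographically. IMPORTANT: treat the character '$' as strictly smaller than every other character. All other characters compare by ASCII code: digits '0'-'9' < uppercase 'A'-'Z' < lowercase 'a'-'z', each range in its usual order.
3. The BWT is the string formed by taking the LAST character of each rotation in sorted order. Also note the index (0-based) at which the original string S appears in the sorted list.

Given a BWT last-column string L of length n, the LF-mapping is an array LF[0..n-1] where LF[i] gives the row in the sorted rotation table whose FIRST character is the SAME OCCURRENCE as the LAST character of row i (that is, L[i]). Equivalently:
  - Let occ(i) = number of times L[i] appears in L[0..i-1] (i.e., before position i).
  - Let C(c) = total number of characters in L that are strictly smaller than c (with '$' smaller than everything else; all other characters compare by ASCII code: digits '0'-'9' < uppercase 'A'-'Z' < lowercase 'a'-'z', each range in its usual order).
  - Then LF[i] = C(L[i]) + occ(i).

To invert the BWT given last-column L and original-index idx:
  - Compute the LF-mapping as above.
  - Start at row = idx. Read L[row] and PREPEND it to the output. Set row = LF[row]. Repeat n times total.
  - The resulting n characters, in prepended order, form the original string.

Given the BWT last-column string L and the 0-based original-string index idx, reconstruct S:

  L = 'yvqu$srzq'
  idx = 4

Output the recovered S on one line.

Answer: survqqzy$

Derivation:
LF mapping: 7 6 1 5 0 4 3 8 2
Walk LF starting at row 4, prepending L[row]:
  step 1: row=4, L[4]='$', prepend. Next row=LF[4]=0
  step 2: row=0, L[0]='y', prepend. Next row=LF[0]=7
  step 3: row=7, L[7]='z', prepend. Next row=LF[7]=8
  step 4: row=8, L[8]='q', prepend. Next row=LF[8]=2
  step 5: row=2, L[2]='q', prepend. Next row=LF[2]=1
  step 6: row=1, L[1]='v', prepend. Next row=LF[1]=6
  step 7: row=6, L[6]='r', prepend. Next row=LF[6]=3
  step 8: row=3, L[3]='u', prepend. Next row=LF[3]=5
  step 9: row=5, L[5]='s', prepend. Next row=LF[5]=4
Reversed output: survqqzy$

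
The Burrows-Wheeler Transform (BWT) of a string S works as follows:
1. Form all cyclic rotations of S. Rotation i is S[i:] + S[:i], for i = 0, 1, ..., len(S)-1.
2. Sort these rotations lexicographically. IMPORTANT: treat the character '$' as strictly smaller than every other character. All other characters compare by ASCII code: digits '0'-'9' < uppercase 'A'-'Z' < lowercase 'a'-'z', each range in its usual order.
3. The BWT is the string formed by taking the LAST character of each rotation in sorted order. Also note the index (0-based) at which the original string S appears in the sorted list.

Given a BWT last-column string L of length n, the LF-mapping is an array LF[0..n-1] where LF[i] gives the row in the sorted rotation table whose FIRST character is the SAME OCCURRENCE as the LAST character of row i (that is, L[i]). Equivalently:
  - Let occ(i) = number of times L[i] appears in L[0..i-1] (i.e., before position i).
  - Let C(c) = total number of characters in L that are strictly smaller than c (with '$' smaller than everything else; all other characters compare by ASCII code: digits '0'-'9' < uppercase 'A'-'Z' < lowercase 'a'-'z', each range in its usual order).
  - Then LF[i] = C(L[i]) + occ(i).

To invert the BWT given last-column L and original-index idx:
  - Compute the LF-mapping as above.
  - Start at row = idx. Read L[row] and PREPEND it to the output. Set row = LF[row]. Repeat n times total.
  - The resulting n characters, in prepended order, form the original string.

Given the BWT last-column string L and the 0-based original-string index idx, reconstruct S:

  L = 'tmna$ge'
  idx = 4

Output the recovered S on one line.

LF mapping: 6 4 5 1 0 3 2
Walk LF starting at row 4, prepending L[row]:
  step 1: row=4, L[4]='$', prepend. Next row=LF[4]=0
  step 2: row=0, L[0]='t', prepend. Next row=LF[0]=6
  step 3: row=6, L[6]='e', prepend. Next row=LF[6]=2
  step 4: row=2, L[2]='n', prepend. Next row=LF[2]=5
  step 5: row=5, L[5]='g', prepend. Next row=LF[5]=3
  step 6: row=3, L[3]='a', prepend. Next row=LF[3]=1
  step 7: row=1, L[1]='m', prepend. Next row=LF[1]=4
Reversed output: magnet$

Answer: magnet$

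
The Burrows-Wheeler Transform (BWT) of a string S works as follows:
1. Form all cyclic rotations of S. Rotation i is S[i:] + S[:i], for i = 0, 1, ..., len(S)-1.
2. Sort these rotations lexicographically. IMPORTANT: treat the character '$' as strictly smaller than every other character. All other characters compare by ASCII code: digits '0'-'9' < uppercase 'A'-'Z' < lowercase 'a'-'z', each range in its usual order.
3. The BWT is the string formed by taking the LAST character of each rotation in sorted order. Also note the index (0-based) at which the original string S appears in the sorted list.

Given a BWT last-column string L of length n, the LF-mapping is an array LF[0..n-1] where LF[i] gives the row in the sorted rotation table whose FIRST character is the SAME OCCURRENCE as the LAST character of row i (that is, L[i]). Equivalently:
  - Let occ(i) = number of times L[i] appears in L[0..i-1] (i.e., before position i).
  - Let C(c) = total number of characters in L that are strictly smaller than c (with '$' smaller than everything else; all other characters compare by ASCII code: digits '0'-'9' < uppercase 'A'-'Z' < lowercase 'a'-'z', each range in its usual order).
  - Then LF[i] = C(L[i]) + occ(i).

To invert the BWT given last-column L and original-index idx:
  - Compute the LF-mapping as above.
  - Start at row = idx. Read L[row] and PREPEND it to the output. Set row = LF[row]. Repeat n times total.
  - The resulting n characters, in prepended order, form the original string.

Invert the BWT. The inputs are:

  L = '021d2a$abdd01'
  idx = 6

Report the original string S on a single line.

Answer: 21dd10dbaa20$

Derivation:
LF mapping: 1 5 3 10 6 7 0 8 9 11 12 2 4
Walk LF starting at row 6, prepending L[row]:
  step 1: row=6, L[6]='$', prepend. Next row=LF[6]=0
  step 2: row=0, L[0]='0', prepend. Next row=LF[0]=1
  step 3: row=1, L[1]='2', prepend. Next row=LF[1]=5
  step 4: row=5, L[5]='a', prepend. Next row=LF[5]=7
  step 5: row=7, L[7]='a', prepend. Next row=LF[7]=8
  step 6: row=8, L[8]='b', prepend. Next row=LF[8]=9
  step 7: row=9, L[9]='d', prepend. Next row=LF[9]=11
  step 8: row=11, L[11]='0', prepend. Next row=LF[11]=2
  step 9: row=2, L[2]='1', prepend. Next row=LF[2]=3
  step 10: row=3, L[3]='d', prepend. Next row=LF[3]=10
  step 11: row=10, L[10]='d', prepend. Next row=LF[10]=12
  step 12: row=12, L[12]='1', prepend. Next row=LF[12]=4
  step 13: row=4, L[4]='2', prepend. Next row=LF[4]=6
Reversed output: 21dd10dbaa20$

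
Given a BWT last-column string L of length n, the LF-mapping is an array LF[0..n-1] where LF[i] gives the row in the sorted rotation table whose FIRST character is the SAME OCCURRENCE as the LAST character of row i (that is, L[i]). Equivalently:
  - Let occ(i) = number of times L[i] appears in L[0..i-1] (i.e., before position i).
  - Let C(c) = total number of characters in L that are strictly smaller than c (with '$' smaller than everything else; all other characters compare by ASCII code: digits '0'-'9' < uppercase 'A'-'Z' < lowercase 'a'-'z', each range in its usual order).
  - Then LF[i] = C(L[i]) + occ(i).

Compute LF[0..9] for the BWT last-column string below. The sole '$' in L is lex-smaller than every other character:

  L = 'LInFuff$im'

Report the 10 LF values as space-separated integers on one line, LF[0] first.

Answer: 3 2 8 1 9 4 5 0 6 7

Derivation:
Char counts: '$':1, 'F':1, 'I':1, 'L':1, 'f':2, 'i':1, 'm':1, 'n':1, 'u':1
C (first-col start): C('$')=0, C('F')=1, C('I')=2, C('L')=3, C('f')=4, C('i')=6, C('m')=7, C('n')=8, C('u')=9
L[0]='L': occ=0, LF[0]=C('L')+0=3+0=3
L[1]='I': occ=0, LF[1]=C('I')+0=2+0=2
L[2]='n': occ=0, LF[2]=C('n')+0=8+0=8
L[3]='F': occ=0, LF[3]=C('F')+0=1+0=1
L[4]='u': occ=0, LF[4]=C('u')+0=9+0=9
L[5]='f': occ=0, LF[5]=C('f')+0=4+0=4
L[6]='f': occ=1, LF[6]=C('f')+1=4+1=5
L[7]='$': occ=0, LF[7]=C('$')+0=0+0=0
L[8]='i': occ=0, LF[8]=C('i')+0=6+0=6
L[9]='m': occ=0, LF[9]=C('m')+0=7+0=7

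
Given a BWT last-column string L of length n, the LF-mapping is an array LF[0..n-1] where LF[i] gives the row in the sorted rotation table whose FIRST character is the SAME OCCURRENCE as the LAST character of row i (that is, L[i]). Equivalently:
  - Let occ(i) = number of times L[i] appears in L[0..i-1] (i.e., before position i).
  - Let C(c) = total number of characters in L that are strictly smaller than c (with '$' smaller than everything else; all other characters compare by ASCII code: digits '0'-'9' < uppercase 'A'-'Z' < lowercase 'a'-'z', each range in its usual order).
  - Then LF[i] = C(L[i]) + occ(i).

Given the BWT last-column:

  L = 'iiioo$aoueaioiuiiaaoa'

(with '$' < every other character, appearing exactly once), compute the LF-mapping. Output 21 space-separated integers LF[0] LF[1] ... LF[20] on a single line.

Char counts: '$':1, 'a':5, 'e':1, 'i':7, 'o':5, 'u':2
C (first-col start): C('$')=0, C('a')=1, C('e')=6, C('i')=7, C('o')=14, C('u')=19
L[0]='i': occ=0, LF[0]=C('i')+0=7+0=7
L[1]='i': occ=1, LF[1]=C('i')+1=7+1=8
L[2]='i': occ=2, LF[2]=C('i')+2=7+2=9
L[3]='o': occ=0, LF[3]=C('o')+0=14+0=14
L[4]='o': occ=1, LF[4]=C('o')+1=14+1=15
L[5]='$': occ=0, LF[5]=C('$')+0=0+0=0
L[6]='a': occ=0, LF[6]=C('a')+0=1+0=1
L[7]='o': occ=2, LF[7]=C('o')+2=14+2=16
L[8]='u': occ=0, LF[8]=C('u')+0=19+0=19
L[9]='e': occ=0, LF[9]=C('e')+0=6+0=6
L[10]='a': occ=1, LF[10]=C('a')+1=1+1=2
L[11]='i': occ=3, LF[11]=C('i')+3=7+3=10
L[12]='o': occ=3, LF[12]=C('o')+3=14+3=17
L[13]='i': occ=4, LF[13]=C('i')+4=7+4=11
L[14]='u': occ=1, LF[14]=C('u')+1=19+1=20
L[15]='i': occ=5, LF[15]=C('i')+5=7+5=12
L[16]='i': occ=6, LF[16]=C('i')+6=7+6=13
L[17]='a': occ=2, LF[17]=C('a')+2=1+2=3
L[18]='a': occ=3, LF[18]=C('a')+3=1+3=4
L[19]='o': occ=4, LF[19]=C('o')+4=14+4=18
L[20]='a': occ=4, LF[20]=C('a')+4=1+4=5

Answer: 7 8 9 14 15 0 1 16 19 6 2 10 17 11 20 12 13 3 4 18 5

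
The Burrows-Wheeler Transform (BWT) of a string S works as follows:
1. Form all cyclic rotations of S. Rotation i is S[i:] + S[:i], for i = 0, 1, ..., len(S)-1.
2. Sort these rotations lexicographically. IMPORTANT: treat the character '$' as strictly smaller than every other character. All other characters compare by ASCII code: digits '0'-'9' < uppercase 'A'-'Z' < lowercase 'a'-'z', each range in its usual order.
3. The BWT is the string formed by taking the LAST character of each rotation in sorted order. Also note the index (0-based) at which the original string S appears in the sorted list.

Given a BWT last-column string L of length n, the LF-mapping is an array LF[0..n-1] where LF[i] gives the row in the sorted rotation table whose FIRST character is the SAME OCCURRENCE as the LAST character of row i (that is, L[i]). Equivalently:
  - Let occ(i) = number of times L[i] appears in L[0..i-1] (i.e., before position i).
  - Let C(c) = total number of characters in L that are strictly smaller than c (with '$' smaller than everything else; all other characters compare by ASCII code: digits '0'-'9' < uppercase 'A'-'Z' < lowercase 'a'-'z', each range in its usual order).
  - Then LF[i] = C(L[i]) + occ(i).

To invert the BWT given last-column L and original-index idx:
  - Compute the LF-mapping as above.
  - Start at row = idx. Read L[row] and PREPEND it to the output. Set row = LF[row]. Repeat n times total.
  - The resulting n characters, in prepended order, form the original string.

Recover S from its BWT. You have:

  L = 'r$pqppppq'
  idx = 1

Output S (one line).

LF mapping: 8 0 1 6 2 3 4 5 7
Walk LF starting at row 1, prepending L[row]:
  step 1: row=1, L[1]='$', prepend. Next row=LF[1]=0
  step 2: row=0, L[0]='r', prepend. Next row=LF[0]=8
  step 3: row=8, L[8]='q', prepend. Next row=LF[8]=7
  step 4: row=7, L[7]='p', prepend. Next row=LF[7]=5
  step 5: row=5, L[5]='p', prepend. Next row=LF[5]=3
  step 6: row=3, L[3]='q', prepend. Next row=LF[3]=6
  step 7: row=6, L[6]='p', prepend. Next row=LF[6]=4
  step 8: row=4, L[4]='p', prepend. Next row=LF[4]=2
  step 9: row=2, L[2]='p', prepend. Next row=LF[2]=1
Reversed output: pppqppqr$

Answer: pppqppqr$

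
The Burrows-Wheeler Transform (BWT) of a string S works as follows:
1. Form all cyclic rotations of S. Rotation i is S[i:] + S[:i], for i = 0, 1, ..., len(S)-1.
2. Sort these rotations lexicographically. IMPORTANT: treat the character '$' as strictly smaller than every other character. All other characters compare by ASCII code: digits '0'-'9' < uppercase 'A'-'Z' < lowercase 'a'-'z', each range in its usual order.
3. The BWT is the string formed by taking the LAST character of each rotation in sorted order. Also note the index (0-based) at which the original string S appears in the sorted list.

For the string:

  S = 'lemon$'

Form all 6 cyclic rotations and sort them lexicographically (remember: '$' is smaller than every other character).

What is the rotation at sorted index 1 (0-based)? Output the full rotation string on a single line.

All 6 rotations (rotation i = S[i:]+S[:i]):
  rot[0] = lemon$
  rot[1] = emon$l
  rot[2] = mon$le
  rot[3] = on$lem
  rot[4] = n$lemo
  rot[5] = $lemon
Sorted (with $ < everything):
  sorted[0] = $lemon
  sorted[1] = emon$l
  sorted[2] = lemon$
  sorted[3] = mon$le
  sorted[4] = n$lemo
  sorted[5] = on$lem
sorted[1] = emon$l

Answer: emon$l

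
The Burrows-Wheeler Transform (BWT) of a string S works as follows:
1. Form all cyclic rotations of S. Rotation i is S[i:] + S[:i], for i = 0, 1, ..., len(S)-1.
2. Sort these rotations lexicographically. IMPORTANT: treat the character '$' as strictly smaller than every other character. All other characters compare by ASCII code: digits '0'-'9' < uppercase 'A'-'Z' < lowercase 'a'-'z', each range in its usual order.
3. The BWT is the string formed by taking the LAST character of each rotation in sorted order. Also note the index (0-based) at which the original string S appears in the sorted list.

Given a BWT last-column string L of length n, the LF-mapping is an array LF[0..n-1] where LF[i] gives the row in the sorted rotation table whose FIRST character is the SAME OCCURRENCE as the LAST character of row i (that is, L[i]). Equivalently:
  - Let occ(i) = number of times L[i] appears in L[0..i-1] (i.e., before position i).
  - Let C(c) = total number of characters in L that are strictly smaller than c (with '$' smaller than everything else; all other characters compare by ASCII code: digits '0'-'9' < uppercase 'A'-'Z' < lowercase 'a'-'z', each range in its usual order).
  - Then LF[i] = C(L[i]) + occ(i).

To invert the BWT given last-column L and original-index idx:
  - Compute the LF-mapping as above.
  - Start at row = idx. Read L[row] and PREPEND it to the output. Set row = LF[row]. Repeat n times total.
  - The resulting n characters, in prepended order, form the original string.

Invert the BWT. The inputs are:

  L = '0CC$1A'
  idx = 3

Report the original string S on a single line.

Answer: AC1C0$

Derivation:
LF mapping: 1 4 5 0 2 3
Walk LF starting at row 3, prepending L[row]:
  step 1: row=3, L[3]='$', prepend. Next row=LF[3]=0
  step 2: row=0, L[0]='0', prepend. Next row=LF[0]=1
  step 3: row=1, L[1]='C', prepend. Next row=LF[1]=4
  step 4: row=4, L[4]='1', prepend. Next row=LF[4]=2
  step 5: row=2, L[2]='C', prepend. Next row=LF[2]=5
  step 6: row=5, L[5]='A', prepend. Next row=LF[5]=3
Reversed output: AC1C0$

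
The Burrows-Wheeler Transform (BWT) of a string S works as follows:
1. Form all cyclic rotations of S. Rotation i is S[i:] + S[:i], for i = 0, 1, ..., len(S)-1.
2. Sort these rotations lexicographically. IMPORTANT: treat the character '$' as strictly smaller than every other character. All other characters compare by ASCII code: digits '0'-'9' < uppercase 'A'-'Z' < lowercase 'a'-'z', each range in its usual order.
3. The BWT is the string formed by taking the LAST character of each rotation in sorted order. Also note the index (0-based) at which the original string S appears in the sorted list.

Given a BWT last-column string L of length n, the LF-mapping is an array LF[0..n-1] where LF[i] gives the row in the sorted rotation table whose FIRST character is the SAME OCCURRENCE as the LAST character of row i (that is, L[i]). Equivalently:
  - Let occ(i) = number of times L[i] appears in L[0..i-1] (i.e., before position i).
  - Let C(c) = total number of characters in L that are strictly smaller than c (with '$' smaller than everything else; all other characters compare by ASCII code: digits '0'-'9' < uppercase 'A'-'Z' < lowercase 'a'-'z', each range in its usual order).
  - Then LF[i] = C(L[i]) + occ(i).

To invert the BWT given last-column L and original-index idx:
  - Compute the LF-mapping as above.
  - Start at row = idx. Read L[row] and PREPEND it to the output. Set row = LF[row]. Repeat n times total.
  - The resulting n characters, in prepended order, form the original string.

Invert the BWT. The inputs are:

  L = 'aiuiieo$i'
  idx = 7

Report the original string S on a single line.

LF mapping: 1 3 8 4 5 2 7 0 6
Walk LF starting at row 7, prepending L[row]:
  step 1: row=7, L[7]='$', prepend. Next row=LF[7]=0
  step 2: row=0, L[0]='a', prepend. Next row=LF[0]=1
  step 3: row=1, L[1]='i', prepend. Next row=LF[1]=3
  step 4: row=3, L[3]='i', prepend. Next row=LF[3]=4
  step 5: row=4, L[4]='i', prepend. Next row=LF[4]=5
  step 6: row=5, L[5]='e', prepend. Next row=LF[5]=2
  step 7: row=2, L[2]='u', prepend. Next row=LF[2]=8
  step 8: row=8, L[8]='i', prepend. Next row=LF[8]=6
  step 9: row=6, L[6]='o', prepend. Next row=LF[6]=7
Reversed output: oiueiiia$

Answer: oiueiiia$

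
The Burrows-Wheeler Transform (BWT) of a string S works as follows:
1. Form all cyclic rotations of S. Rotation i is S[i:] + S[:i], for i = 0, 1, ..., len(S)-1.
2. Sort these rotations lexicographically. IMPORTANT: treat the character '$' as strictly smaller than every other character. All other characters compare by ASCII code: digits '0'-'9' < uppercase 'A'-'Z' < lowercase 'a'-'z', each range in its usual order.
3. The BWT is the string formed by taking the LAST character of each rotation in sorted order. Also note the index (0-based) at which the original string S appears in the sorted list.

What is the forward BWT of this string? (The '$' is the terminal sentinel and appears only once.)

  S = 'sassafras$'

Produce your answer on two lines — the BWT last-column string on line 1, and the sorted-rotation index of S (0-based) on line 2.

Answer: ssrsafas$a
8

Derivation:
All 10 rotations (rotation i = S[i:]+S[:i]):
  rot[0] = sassafras$
  rot[1] = assafras$s
  rot[2] = ssafras$sa
  rot[3] = safras$sas
  rot[4] = afras$sass
  rot[5] = fras$sassa
  rot[6] = ras$sassaf
  rot[7] = as$sassafr
  rot[8] = s$sassafra
  rot[9] = $sassafras
Sorted (with $ < everything):
  sorted[0] = $sassafras  (last char: 's')
  sorted[1] = afras$sass  (last char: 's')
  sorted[2] = as$sassafr  (last char: 'r')
  sorted[3] = assafras$s  (last char: 's')
  sorted[4] = fras$sassa  (last char: 'a')
  sorted[5] = ras$sassaf  (last char: 'f')
  sorted[6] = s$sassafra  (last char: 'a')
  sorted[7] = safras$sas  (last char: 's')
  sorted[8] = sassafras$  (last char: '$')
  sorted[9] = ssafras$sa  (last char: 'a')
Last column: ssrsafas$a
Original string S is at sorted index 8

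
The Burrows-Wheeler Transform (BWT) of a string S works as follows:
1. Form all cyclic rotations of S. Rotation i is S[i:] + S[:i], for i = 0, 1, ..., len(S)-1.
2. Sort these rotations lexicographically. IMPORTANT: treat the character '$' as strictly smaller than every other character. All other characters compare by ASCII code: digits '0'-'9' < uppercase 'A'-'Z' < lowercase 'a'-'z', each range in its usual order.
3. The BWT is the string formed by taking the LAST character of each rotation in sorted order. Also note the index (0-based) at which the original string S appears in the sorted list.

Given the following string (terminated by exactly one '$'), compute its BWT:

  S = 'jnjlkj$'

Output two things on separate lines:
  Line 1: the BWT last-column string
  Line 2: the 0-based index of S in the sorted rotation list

All 7 rotations (rotation i = S[i:]+S[:i]):
  rot[0] = jnjlkj$
  rot[1] = njlkj$j
  rot[2] = jlkj$jn
  rot[3] = lkj$jnj
  rot[4] = kj$jnjl
  rot[5] = j$jnjlk
  rot[6] = $jnjlkj
Sorted (with $ < everything):
  sorted[0] = $jnjlkj  (last char: 'j')
  sorted[1] = j$jnjlk  (last char: 'k')
  sorted[2] = jlkj$jn  (last char: 'n')
  sorted[3] = jnjlkj$  (last char: '$')
  sorted[4] = kj$jnjl  (last char: 'l')
  sorted[5] = lkj$jnj  (last char: 'j')
  sorted[6] = njlkj$j  (last char: 'j')
Last column: jkn$ljj
Original string S is at sorted index 3

Answer: jkn$ljj
3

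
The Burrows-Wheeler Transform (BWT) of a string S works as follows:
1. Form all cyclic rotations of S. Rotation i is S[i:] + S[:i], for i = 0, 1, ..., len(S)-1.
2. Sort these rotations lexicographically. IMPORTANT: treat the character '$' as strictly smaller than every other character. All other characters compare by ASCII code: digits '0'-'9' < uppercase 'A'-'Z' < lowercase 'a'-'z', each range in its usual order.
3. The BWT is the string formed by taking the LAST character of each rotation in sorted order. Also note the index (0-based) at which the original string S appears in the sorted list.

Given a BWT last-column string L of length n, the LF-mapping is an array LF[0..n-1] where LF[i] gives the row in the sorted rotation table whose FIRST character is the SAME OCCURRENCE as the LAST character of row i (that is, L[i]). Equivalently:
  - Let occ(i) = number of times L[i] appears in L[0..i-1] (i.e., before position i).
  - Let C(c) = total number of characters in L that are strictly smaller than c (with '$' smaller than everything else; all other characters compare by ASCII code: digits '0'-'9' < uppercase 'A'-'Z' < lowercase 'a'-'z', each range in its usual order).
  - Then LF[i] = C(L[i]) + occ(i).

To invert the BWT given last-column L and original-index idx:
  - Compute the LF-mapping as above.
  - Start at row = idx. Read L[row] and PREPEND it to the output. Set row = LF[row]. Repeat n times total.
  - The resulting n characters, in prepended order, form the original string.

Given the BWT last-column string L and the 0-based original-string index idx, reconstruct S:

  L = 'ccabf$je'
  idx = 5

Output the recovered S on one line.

LF mapping: 3 4 1 2 6 0 7 5
Walk LF starting at row 5, prepending L[row]:
  step 1: row=5, L[5]='$', prepend. Next row=LF[5]=0
  step 2: row=0, L[0]='c', prepend. Next row=LF[0]=3
  step 3: row=3, L[3]='b', prepend. Next row=LF[3]=2
  step 4: row=2, L[2]='a', prepend. Next row=LF[2]=1
  step 5: row=1, L[1]='c', prepend. Next row=LF[1]=4
  step 6: row=4, L[4]='f', prepend. Next row=LF[4]=6
  step 7: row=6, L[6]='j', prepend. Next row=LF[6]=7
  step 8: row=7, L[7]='e', prepend. Next row=LF[7]=5
Reversed output: ejfcabc$

Answer: ejfcabc$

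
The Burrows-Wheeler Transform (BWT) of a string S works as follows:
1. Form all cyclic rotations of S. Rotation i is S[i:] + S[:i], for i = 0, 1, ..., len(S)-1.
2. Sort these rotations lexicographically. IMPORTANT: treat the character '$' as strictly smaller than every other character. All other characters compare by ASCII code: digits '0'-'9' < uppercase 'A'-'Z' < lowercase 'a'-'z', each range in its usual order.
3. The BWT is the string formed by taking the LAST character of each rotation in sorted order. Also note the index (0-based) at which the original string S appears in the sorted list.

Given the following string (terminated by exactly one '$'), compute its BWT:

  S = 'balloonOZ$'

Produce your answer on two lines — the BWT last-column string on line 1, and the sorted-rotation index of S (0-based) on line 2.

All 10 rotations (rotation i = S[i:]+S[:i]):
  rot[0] = balloonOZ$
  rot[1] = alloonOZ$b
  rot[2] = lloonOZ$ba
  rot[3] = loonOZ$bal
  rot[4] = oonOZ$ball
  rot[5] = onOZ$ballo
  rot[6] = nOZ$balloo
  rot[7] = OZ$balloon
  rot[8] = Z$balloonO
  rot[9] = $balloonOZ
Sorted (with $ < everything):
  sorted[0] = $balloonOZ  (last char: 'Z')
  sorted[1] = OZ$balloon  (last char: 'n')
  sorted[2] = Z$balloonO  (last char: 'O')
  sorted[3] = alloonOZ$b  (last char: 'b')
  sorted[4] = balloonOZ$  (last char: '$')
  sorted[5] = lloonOZ$ba  (last char: 'a')
  sorted[6] = loonOZ$bal  (last char: 'l')
  sorted[7] = nOZ$balloo  (last char: 'o')
  sorted[8] = onOZ$ballo  (last char: 'o')
  sorted[9] = oonOZ$ball  (last char: 'l')
Last column: ZnOb$alool
Original string S is at sorted index 4

Answer: ZnOb$alool
4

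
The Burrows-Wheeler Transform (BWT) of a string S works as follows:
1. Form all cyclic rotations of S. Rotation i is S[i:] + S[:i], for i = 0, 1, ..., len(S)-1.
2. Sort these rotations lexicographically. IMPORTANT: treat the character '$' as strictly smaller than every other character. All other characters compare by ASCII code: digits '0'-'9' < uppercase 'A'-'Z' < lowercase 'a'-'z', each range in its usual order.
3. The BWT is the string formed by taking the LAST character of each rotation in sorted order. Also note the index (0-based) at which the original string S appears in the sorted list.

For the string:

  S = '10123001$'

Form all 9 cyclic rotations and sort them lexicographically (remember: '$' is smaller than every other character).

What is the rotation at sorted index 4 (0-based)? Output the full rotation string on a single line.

Answer: 1$1012300

Derivation:
All 9 rotations (rotation i = S[i:]+S[:i]):
  rot[0] = 10123001$
  rot[1] = 0123001$1
  rot[2] = 123001$10
  rot[3] = 23001$101
  rot[4] = 3001$1012
  rot[5] = 001$10123
  rot[6] = 01$101230
  rot[7] = 1$1012300
  rot[8] = $10123001
Sorted (with $ < everything):
  sorted[0] = $10123001
  sorted[1] = 001$10123
  sorted[2] = 01$101230
  sorted[3] = 0123001$1
  sorted[4] = 1$1012300
  sorted[5] = 10123001$
  sorted[6] = 123001$10
  sorted[7] = 23001$101
  sorted[8] = 3001$1012
sorted[4] = 1$1012300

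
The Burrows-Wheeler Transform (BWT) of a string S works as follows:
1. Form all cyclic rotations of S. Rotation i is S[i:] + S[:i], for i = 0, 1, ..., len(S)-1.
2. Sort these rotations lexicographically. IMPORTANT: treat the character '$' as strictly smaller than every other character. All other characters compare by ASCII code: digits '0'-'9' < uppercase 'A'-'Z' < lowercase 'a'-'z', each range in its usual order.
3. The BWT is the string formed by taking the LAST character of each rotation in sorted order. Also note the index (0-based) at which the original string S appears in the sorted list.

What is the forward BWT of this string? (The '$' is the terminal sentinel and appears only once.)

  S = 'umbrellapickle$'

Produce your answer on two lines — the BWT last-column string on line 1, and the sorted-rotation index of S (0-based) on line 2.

All 15 rotations (rotation i = S[i:]+S[:i]):
  rot[0] = umbrellapickle$
  rot[1] = mbrellapickle$u
  rot[2] = brellapickle$um
  rot[3] = rellapickle$umb
  rot[4] = ellapickle$umbr
  rot[5] = llapickle$umbre
  rot[6] = lapickle$umbrel
  rot[7] = apickle$umbrell
  rot[8] = pickle$umbrella
  rot[9] = ickle$umbrellap
  rot[10] = ckle$umbrellapi
  rot[11] = kle$umbrellapic
  rot[12] = le$umbrellapick
  rot[13] = e$umbrellapickl
  rot[14] = $umbrellapickle
Sorted (with $ < everything):
  sorted[0] = $umbrellapickle  (last char: 'e')
  sorted[1] = apickle$umbrell  (last char: 'l')
  sorted[2] = brellapickle$um  (last char: 'm')
  sorted[3] = ckle$umbrellapi  (last char: 'i')
  sorted[4] = e$umbrellapickl  (last char: 'l')
  sorted[5] = ellapickle$umbr  (last char: 'r')
  sorted[6] = ickle$umbrellap  (last char: 'p')
  sorted[7] = kle$umbrellapic  (last char: 'c')
  sorted[8] = lapickle$umbrel  (last char: 'l')
  sorted[9] = le$umbrellapick  (last char: 'k')
  sorted[10] = llapickle$umbre  (last char: 'e')
  sorted[11] = mbrellapickle$u  (last char: 'u')
  sorted[12] = pickle$umbrella  (last char: 'a')
  sorted[13] = rellapickle$umb  (last char: 'b')
  sorted[14] = umbrellapickle$  (last char: '$')
Last column: elmilrpclkeuab$
Original string S is at sorted index 14

Answer: elmilrpclkeuab$
14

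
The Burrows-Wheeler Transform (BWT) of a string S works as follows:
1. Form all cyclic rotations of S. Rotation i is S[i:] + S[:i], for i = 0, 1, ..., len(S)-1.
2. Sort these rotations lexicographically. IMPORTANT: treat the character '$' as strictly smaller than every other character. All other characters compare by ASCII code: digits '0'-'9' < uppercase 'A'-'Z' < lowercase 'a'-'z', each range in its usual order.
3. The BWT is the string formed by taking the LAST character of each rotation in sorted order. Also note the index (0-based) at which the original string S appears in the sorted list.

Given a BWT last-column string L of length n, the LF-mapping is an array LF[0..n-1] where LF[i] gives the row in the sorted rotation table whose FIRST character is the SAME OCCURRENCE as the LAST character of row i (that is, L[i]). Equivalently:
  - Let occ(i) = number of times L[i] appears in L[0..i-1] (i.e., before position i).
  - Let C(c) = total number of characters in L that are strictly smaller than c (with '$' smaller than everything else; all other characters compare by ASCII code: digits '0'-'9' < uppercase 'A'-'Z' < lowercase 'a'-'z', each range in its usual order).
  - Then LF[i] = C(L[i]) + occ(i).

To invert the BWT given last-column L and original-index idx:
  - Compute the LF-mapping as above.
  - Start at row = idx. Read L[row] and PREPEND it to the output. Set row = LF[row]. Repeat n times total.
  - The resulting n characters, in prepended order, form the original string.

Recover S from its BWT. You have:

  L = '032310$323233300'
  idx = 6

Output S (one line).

LF mapping: 1 9 6 10 5 2 0 11 7 12 8 13 14 15 3 4
Walk LF starting at row 6, prepending L[row]:
  step 1: row=6, L[6]='$', prepend. Next row=LF[6]=0
  step 2: row=0, L[0]='0', prepend. Next row=LF[0]=1
  step 3: row=1, L[1]='3', prepend. Next row=LF[1]=9
  step 4: row=9, L[9]='3', prepend. Next row=LF[9]=12
  step 5: row=12, L[12]='3', prepend. Next row=LF[12]=14
  step 6: row=14, L[14]='0', prepend. Next row=LF[14]=3
  step 7: row=3, L[3]='3', prepend. Next row=LF[3]=10
  step 8: row=10, L[10]='2', prepend. Next row=LF[10]=8
  step 9: row=8, L[8]='2', prepend. Next row=LF[8]=7
  step 10: row=7, L[7]='3', prepend. Next row=LF[7]=11
  step 11: row=11, L[11]='3', prepend. Next row=LF[11]=13
  step 12: row=13, L[13]='3', prepend. Next row=LF[13]=15
  step 13: row=15, L[15]='0', prepend. Next row=LF[15]=4
  step 14: row=4, L[4]='1', prepend. Next row=LF[4]=5
  step 15: row=5, L[5]='0', prepend. Next row=LF[5]=2
  step 16: row=2, L[2]='2', prepend. Next row=LF[2]=6
Reversed output: 201033322303330$

Answer: 201033322303330$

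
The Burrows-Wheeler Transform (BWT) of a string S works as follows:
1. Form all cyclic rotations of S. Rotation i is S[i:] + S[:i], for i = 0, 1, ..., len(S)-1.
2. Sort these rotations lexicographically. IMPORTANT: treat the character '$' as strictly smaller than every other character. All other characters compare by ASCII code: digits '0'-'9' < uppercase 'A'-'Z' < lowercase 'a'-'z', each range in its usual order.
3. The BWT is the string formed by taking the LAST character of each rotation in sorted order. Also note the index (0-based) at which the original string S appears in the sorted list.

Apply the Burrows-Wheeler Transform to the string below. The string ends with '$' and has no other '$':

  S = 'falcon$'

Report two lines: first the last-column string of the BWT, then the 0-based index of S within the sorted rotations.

All 7 rotations (rotation i = S[i:]+S[:i]):
  rot[0] = falcon$
  rot[1] = alcon$f
  rot[2] = lcon$fa
  rot[3] = con$fal
  rot[4] = on$falc
  rot[5] = n$falco
  rot[6] = $falcon
Sorted (with $ < everything):
  sorted[0] = $falcon  (last char: 'n')
  sorted[1] = alcon$f  (last char: 'f')
  sorted[2] = con$fal  (last char: 'l')
  sorted[3] = falcon$  (last char: '$')
  sorted[4] = lcon$fa  (last char: 'a')
  sorted[5] = n$falco  (last char: 'o')
  sorted[6] = on$falc  (last char: 'c')
Last column: nfl$aoc
Original string S is at sorted index 3

Answer: nfl$aoc
3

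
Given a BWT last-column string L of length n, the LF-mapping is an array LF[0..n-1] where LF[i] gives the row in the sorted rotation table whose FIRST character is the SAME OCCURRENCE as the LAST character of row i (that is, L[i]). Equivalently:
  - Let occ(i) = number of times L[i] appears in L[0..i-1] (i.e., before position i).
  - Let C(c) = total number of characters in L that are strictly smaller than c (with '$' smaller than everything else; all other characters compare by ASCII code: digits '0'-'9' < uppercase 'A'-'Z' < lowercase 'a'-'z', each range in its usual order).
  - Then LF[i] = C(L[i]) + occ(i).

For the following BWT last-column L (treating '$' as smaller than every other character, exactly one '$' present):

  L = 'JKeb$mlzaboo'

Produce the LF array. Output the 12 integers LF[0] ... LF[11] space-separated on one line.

Answer: 1 2 6 4 0 8 7 11 3 5 9 10

Derivation:
Char counts: '$':1, 'J':1, 'K':1, 'a':1, 'b':2, 'e':1, 'l':1, 'm':1, 'o':2, 'z':1
C (first-col start): C('$')=0, C('J')=1, C('K')=2, C('a')=3, C('b')=4, C('e')=6, C('l')=7, C('m')=8, C('o')=9, C('z')=11
L[0]='J': occ=0, LF[0]=C('J')+0=1+0=1
L[1]='K': occ=0, LF[1]=C('K')+0=2+0=2
L[2]='e': occ=0, LF[2]=C('e')+0=6+0=6
L[3]='b': occ=0, LF[3]=C('b')+0=4+0=4
L[4]='$': occ=0, LF[4]=C('$')+0=0+0=0
L[5]='m': occ=0, LF[5]=C('m')+0=8+0=8
L[6]='l': occ=0, LF[6]=C('l')+0=7+0=7
L[7]='z': occ=0, LF[7]=C('z')+0=11+0=11
L[8]='a': occ=0, LF[8]=C('a')+0=3+0=3
L[9]='b': occ=1, LF[9]=C('b')+1=4+1=5
L[10]='o': occ=0, LF[10]=C('o')+0=9+0=9
L[11]='o': occ=1, LF[11]=C('o')+1=9+1=10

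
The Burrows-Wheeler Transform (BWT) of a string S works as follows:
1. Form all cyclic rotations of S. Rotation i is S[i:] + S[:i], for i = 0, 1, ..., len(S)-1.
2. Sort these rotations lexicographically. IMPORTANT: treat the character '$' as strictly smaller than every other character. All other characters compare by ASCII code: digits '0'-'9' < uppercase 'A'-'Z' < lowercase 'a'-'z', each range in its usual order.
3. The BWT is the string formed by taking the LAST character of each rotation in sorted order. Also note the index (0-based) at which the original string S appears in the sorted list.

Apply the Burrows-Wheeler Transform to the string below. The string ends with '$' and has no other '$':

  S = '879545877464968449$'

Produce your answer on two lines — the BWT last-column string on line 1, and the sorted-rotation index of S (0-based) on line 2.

All 19 rotations (rotation i = S[i:]+S[:i]):
  rot[0] = 879545877464968449$
  rot[1] = 79545877464968449$8
  rot[2] = 9545877464968449$87
  rot[3] = 545877464968449$879
  rot[4] = 45877464968449$8795
  rot[5] = 5877464968449$87954
  rot[6] = 877464968449$879545
  rot[7] = 77464968449$8795458
  rot[8] = 7464968449$87954587
  rot[9] = 464968449$879545877
  rot[10] = 64968449$8795458774
  rot[11] = 4968449$87954587746
  rot[12] = 968449$879545877464
  rot[13] = 68449$8795458774649
  rot[14] = 8449$87954587746496
  rot[15] = 449$879545877464968
  rot[16] = 49$8795458774649684
  rot[17] = 9$87954587746496844
  rot[18] = $879545877464968449
Sorted (with $ < everything):
  sorted[0] = $879545877464968449  (last char: '9')
  sorted[1] = 449$879545877464968  (last char: '8')
  sorted[2] = 45877464968449$8795  (last char: '5')
  sorted[3] = 464968449$879545877  (last char: '7')
  sorted[4] = 49$8795458774649684  (last char: '4')
  sorted[5] = 4968449$87954587746  (last char: '6')
  sorted[6] = 545877464968449$879  (last char: '9')
  sorted[7] = 5877464968449$87954  (last char: '4')
  sorted[8] = 64968449$8795458774  (last char: '4')
  sorted[9] = 68449$8795458774649  (last char: '9')
  sorted[10] = 7464968449$87954587  (last char: '7')
  sorted[11] = 77464968449$8795458  (last char: '8')
  sorted[12] = 79545877464968449$8  (last char: '8')
  sorted[13] = 8449$87954587746496  (last char: '6')
  sorted[14] = 877464968449$879545  (last char: '5')
  sorted[15] = 879545877464968449$  (last char: '$')
  sorted[16] = 9$87954587746496844  (last char: '4')
  sorted[17] = 9545877464968449$87  (last char: '7')
  sorted[18] = 968449$879545877464  (last char: '4')
Last column: 985746944978865$474
Original string S is at sorted index 15

Answer: 985746944978865$474
15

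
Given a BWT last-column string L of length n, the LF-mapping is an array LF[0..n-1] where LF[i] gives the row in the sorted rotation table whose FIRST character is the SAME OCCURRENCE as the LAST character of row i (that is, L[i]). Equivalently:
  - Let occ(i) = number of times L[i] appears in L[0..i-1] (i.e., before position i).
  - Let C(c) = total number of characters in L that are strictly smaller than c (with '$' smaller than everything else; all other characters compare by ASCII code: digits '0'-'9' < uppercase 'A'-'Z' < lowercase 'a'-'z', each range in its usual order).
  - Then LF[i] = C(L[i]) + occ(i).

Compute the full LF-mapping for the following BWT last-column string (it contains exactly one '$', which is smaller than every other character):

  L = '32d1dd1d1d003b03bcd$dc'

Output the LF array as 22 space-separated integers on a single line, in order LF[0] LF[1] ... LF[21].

Answer: 8 7 15 4 16 17 5 18 6 19 1 2 9 11 3 10 12 13 20 0 21 14

Derivation:
Char counts: '$':1, '0':3, '1':3, '2':1, '3':3, 'b':2, 'c':2, 'd':7
C (first-col start): C('$')=0, C('0')=1, C('1')=4, C('2')=7, C('3')=8, C('b')=11, C('c')=13, C('d')=15
L[0]='3': occ=0, LF[0]=C('3')+0=8+0=8
L[1]='2': occ=0, LF[1]=C('2')+0=7+0=7
L[2]='d': occ=0, LF[2]=C('d')+0=15+0=15
L[3]='1': occ=0, LF[3]=C('1')+0=4+0=4
L[4]='d': occ=1, LF[4]=C('d')+1=15+1=16
L[5]='d': occ=2, LF[5]=C('d')+2=15+2=17
L[6]='1': occ=1, LF[6]=C('1')+1=4+1=5
L[7]='d': occ=3, LF[7]=C('d')+3=15+3=18
L[8]='1': occ=2, LF[8]=C('1')+2=4+2=6
L[9]='d': occ=4, LF[9]=C('d')+4=15+4=19
L[10]='0': occ=0, LF[10]=C('0')+0=1+0=1
L[11]='0': occ=1, LF[11]=C('0')+1=1+1=2
L[12]='3': occ=1, LF[12]=C('3')+1=8+1=9
L[13]='b': occ=0, LF[13]=C('b')+0=11+0=11
L[14]='0': occ=2, LF[14]=C('0')+2=1+2=3
L[15]='3': occ=2, LF[15]=C('3')+2=8+2=10
L[16]='b': occ=1, LF[16]=C('b')+1=11+1=12
L[17]='c': occ=0, LF[17]=C('c')+0=13+0=13
L[18]='d': occ=5, LF[18]=C('d')+5=15+5=20
L[19]='$': occ=0, LF[19]=C('$')+0=0+0=0
L[20]='d': occ=6, LF[20]=C('d')+6=15+6=21
L[21]='c': occ=1, LF[21]=C('c')+1=13+1=14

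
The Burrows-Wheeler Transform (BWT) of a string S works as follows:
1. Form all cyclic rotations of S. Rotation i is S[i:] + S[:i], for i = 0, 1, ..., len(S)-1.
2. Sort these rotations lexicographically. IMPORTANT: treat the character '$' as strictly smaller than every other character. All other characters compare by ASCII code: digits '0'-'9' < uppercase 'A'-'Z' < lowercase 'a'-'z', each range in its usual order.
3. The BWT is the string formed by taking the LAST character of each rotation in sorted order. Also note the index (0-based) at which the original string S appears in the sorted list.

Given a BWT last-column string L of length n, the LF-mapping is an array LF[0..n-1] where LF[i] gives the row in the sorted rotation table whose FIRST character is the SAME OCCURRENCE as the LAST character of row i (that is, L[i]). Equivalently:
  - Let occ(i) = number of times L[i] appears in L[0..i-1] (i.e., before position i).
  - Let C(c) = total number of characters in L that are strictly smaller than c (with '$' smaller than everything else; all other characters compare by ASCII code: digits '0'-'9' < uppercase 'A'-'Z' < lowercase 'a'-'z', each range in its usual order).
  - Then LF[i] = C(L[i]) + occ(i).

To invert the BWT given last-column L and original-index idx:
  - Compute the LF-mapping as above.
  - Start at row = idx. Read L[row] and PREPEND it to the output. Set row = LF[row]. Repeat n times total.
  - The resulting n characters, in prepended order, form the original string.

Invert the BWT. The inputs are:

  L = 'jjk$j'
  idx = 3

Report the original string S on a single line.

Answer: jkjj$

Derivation:
LF mapping: 1 2 4 0 3
Walk LF starting at row 3, prepending L[row]:
  step 1: row=3, L[3]='$', prepend. Next row=LF[3]=0
  step 2: row=0, L[0]='j', prepend. Next row=LF[0]=1
  step 3: row=1, L[1]='j', prepend. Next row=LF[1]=2
  step 4: row=2, L[2]='k', prepend. Next row=LF[2]=4
  step 5: row=4, L[4]='j', prepend. Next row=LF[4]=3
Reversed output: jkjj$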